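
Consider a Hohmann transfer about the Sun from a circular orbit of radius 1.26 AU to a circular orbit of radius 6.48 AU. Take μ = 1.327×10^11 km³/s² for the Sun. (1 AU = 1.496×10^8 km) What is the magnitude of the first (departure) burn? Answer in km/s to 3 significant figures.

In km: r₁ = 1.26 × 1.496×10^8 = 1.88496×10^8 km; r₂ = 6.48 × 1.496×10^8 = 9.69408×10^8 km.
The Hohmann ellipse has a_t = (r₁ + r₂)/2 = 5.78952×10^8 km.
Circular speed at r = 1.88496×10^8 km: v_c = √(μ/r) = 26.53 km/s.
Vis-viva on the transfer ellipse at r = 1.88496×10^8 km gives v_t = √[μ(2/r − 1/a_t)] = 34.33 km/s.
Δv₁ = |v_t − v_c| = |34.33 − 26.53| = 7.800 km/s.

Δv₁ = 7.80 km/s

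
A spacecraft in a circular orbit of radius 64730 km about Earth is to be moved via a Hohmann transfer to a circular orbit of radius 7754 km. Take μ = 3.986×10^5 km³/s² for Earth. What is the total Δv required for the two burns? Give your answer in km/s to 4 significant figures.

Δv = 3.746 km/s

Semi-major axis of the transfer orbit: a_t = (64730 + 7754)/2 = 36242 km.
At r₁ the circular-orbit speed is v₁ = √(μ/r₁) = 2.482 km/s.
Transfer-orbit speed at r₁ (vis-viva equation): v_a = √[μ(2/r₁ − 1/a_t)] = 1.148 km/s.
First burn Δv₁ = |v_a − v₁| = 1.334 km/s.
At r₂, v₂ = √(μ/r₂) = 7.170 km/s.
Transfer-orbit speed at r₂: v_p = √[μ(2/r₂ − 1/a_t)] = 9.582 km/s.
Second burn Δv₂ = |v₂ − v_p| = 2.412 km/s.
Total Δv = Δv₁ + Δv₂ = 3.746 km/s.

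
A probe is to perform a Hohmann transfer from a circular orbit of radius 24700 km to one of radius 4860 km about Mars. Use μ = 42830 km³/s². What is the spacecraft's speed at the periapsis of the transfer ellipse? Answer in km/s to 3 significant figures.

v = 3.84 km/s

Transfer-ellipse semi-major axis a_t = (r₁ + r₂)/2 = (24700 + 4860)/2 = 14780 km.
At periapsis, r = 4860 km.
Vis-viva: v = √[μ(2/r − 1/a_t)] = √[42830 × (2/4860 − 1/14780)] = 3.838 km/s.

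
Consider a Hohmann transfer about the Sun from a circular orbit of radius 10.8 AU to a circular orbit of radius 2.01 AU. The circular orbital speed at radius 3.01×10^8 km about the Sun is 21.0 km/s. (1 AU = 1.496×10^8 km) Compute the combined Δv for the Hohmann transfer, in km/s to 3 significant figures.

From the circular-orbit relation v² = μ/r at r = 3.01×10^8 km: μ = v²r = (21.0)² × 3.01×10^8 = 1.32741×10^11 km³/s².
In km: r₁ = 10.8 × 1.496×10^8 = 1.61568×10^9 km; r₂ = 2.01 × 1.496×10^8 = 3.00696×10^8 km.
Semi-major axis of the transfer orbit: a_t = (1.61568×10^9 + 3.00696×10^8)/2 = 9.58188×10^8 km.
Circular speed at r₁: v₁ = √(μ/r₁) = √(1.32741×10^11/1.61568×10^9) = 9.064 km/s.
Transfer-orbit speed at r₁ (vis-viva): v_a = √[μ(2/r₁ − 1/a_t)] = 5.078 km/s.
First burn Δv₁ = |v_a − v₁| = 3.986 km/s.
Circular speed at r₂: v₂ = √(μ/r₂) = 21.011 km/s.
Transfer-orbit speed at r₂: v_p = √[μ(2/r₂ − 1/a_t)] = 27.283 km/s.
Second burn Δv₂ = |v₂ − v_p| = 6.272 km/s.
Total Δv = Δv₁ + Δv₂ = 10.26 km/s.

Δv = 10.3 km/s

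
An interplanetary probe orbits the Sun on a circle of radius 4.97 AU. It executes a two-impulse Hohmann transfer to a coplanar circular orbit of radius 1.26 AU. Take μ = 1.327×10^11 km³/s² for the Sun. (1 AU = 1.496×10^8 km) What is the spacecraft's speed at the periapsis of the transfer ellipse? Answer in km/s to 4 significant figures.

v = 33.51 km/s

In km: r₁ = 4.97 × 1.496×10^8 = 7.43512×10^8 km; r₂ = 1.26 × 1.496×10^8 = 1.88496×10^8 km.
Semi-major axis of the transfer orbit: a_t = (7.43512×10^8 + 1.88496×10^8)/2 = 4.66004×10^8 km.
At periapsis, r = 1.88496×10^8 km.
Vis-viva: v = √[μ(2/r − 1/a_t)] = √[1.327×10^11 × (2/1.88496×10^8 − 1/4.66004×10^8)] = 33.51 km/s.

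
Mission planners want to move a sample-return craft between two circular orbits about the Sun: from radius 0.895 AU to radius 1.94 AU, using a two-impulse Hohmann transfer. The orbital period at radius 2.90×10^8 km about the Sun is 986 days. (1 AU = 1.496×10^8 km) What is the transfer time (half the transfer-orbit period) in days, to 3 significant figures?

From Kepler's third law T² = 4π²r³/μ at r = 2.90×10^8 km, T = 986 days = 986 × 86400 s = 8.51904×10^7 s: μ = 4π²r³/T² = 1.32670×10^11 km³/s².
In km: r₁ = 0.895 × 1.496×10^8 = 1.33892×10^8 km; r₂ = 1.94 × 1.496×10^8 = 2.90224×10^8 km.
Semi-major axis of the transfer orbit: a_t = (1.33892×10^8 + 2.90224×10^8)/2 = 2.12058×10^8 km.
Transfer time t = π√(a_t³/μ) = π√((2.12058×10^8)³ / 1.32670×10^11) = 2.663×10^7 s.
Converting: 2.663×10^7 s ÷ 86400 s/day = 308 days.

t = 308 days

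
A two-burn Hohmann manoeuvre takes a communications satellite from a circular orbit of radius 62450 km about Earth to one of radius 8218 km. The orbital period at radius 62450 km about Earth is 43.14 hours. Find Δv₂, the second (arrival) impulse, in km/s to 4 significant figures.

Δv₂ = 2.295 km/s

From Kepler's third law T² = 4π²r³/μ at r = 62450 km, T = 43.14 hours = 43.14 × 3600 s = 1.55304×10^5 s: μ = 4π²r³/T² = 3.98650×10^5 km³/s².
Semi-major axis of the transfer orbit: a_t = (62450 + 8218)/2 = 35334 km.
On the circular orbit at r = 8218 km, v_c = √(μ/r) = 6.96487 km/s.
Vis-viva on the transfer ellipse at r = 8218 km gives v_t = √[μ(2/r − 1/a_t)] = 9.25940 km/s.
Δv₂ = |v_t − v_c| = |9.25940 − 6.96487| = 2.295 km/s.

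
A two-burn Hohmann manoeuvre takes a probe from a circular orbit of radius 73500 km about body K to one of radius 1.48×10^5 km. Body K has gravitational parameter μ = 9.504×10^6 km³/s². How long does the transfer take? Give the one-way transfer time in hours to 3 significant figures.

Transfer-ellipse semi-major axis a_t = (r₁ + r₂)/2 = (73500 + 1.480×10^5)/2 = 1.1075×10^5 km.
By Kepler's third law the transfer-orbit period is T = 2π√(a_t³/μ), so t = T/2 = 37560 s.
Converting: 37560 s ÷ 3600 s/hour = 10.4 hours.

t = 10.4 hours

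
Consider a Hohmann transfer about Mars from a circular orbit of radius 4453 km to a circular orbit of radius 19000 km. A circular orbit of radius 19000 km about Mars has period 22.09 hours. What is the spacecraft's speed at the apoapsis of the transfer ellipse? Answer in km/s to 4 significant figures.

v = 0.9251 km/s

From Kepler's third law T² = 4π²r³/μ at r = 19000 km, T = 22.09 hours = 22.09 × 3600 s = 79524 s: μ = 4π²r³/T² = 42817.8 km³/s².
Transfer-ellipse semi-major axis a_t = (r₁ + r₂)/2 = (4453 + 19000)/2 = 11726.5 km.
The apoapsis of the transfer ellipse is at r = 19000 km.
Applying v² = μ(2/r − 1/a_t): v = 0.9251 km/s.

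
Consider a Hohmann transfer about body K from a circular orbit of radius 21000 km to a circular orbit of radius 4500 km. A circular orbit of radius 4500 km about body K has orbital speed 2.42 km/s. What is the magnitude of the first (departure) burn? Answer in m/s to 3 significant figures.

From the circular-orbit relation v² = μ/r at r = 4500 km: μ = v²r = (2.42)² × 4500 = 26353.8 km³/s².
The Hohmann ellipse has a_t = (r₁ + r₂)/2 = 12750 km.
Circular speed at r = 21000 km: v_c = √(μ/r) = 1.1202 km/s.
Transfer-orbit speed at the same r (vis-viva, a = a_t): v_t = √[μ(2/r − 1/a_t)] = 0.66552 km/s.
Δv₁ = |v_t − v_c| = |0.66552 − 1.1202| = 0.4547 km/s.

Δv₁ = 455 m/s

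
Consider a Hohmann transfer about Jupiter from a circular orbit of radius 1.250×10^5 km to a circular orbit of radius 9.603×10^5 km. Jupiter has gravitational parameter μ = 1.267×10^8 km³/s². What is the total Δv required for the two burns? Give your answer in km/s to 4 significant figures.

The Hohmann ellipse has a_t = (r₁ + r₂)/2 = 5.4265×10^5 km.
At r₁ the circular-orbit speed is v₁ = √(μ/r₁) = 31.8371 km/s.
On the transfer ellipse at r₁, v² = μ(2/r − 1/a) gives v_p = √[μ(2/r₁ − 1/a_t)] = 42.3523 km/s.
First burn Δv₁ = |v_p − v₁| = 10.52 km/s.
At r₂, v₂ = √(μ/r₂) = 11.48642 km/s.
Transfer-orbit speed at r₂: v_a = √[μ(2/r₂ − 1/a_t)] = 5.512898 km/s.
Second burn Δv₂ = |v₂ − v_a| = 5.974 km/s.
Δv = Δv₁ + Δv₂ = 10.52 + 5.974 = 16.49 km/s.

Δv = 16.49 km/s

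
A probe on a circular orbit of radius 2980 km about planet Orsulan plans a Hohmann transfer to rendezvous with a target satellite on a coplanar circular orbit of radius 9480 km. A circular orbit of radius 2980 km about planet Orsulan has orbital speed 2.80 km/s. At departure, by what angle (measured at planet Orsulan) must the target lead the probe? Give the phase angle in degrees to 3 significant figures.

From the circular-orbit relation v² = μ/r at r = 2980 km: μ = v²r = (2.80)² × 2980 = 23363.2 km³/s².
Semi-major axis of the transfer orbit: a_t = (2980 + 9480)/2 = 6230 km.
Transfer time t = π√(a_t³/μ) = 10106.85 s.
Target angular speed ω₂ = √(μ/r₂³) = 1.655975×10^-4 rad/s.
Angle swept by the target during transfer: ω₂·t = 1.67367 rad = 95.89°.
The probe traverses 180° on the transfer ellipse, so the target must lead by 180° − 95.89° = 84.1°.

φ = 84.1°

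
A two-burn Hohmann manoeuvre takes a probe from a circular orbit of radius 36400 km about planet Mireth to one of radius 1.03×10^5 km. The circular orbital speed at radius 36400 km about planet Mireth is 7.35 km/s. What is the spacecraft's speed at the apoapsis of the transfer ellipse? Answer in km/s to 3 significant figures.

v = 3.16 km/s

From the circular-orbit relation v² = μ/r at r = 36400 km: μ = v²r = (7.35)² × 36400 = 1.96642×10^6 km³/s².
Transfer-ellipse semi-major axis a_t = (r₁ + r₂)/2 = (36400 + 1.030×10^5)/2 = 69700 km.
The apoapsis of the transfer ellipse is at r = 1.030×10^5 km.
From the vis-viva equation, v = √[μ(2/r − 1/a_t)] = 3.158 km/s.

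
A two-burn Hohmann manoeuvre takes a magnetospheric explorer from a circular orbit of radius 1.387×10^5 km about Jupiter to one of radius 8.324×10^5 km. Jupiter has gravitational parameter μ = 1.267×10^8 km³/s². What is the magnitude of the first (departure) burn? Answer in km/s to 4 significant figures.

Δv₁ = 9.349 km/s

The Hohmann ellipse has a_t = (r₁ + r₂)/2 = 4.8555×10^5 km.
On the circular orbit at r = 1.387×10^5 km, v_c = √(μ/r) = 30.224 km/s.
Transfer-orbit speed at the same r (vis-viva, a = a_t): v_t = √[μ(2/r − 1/a_t)] = 39.573 km/s.
Δv₁ = |v_t − v_c| = |39.573 − 30.224| = 9.349 km/s.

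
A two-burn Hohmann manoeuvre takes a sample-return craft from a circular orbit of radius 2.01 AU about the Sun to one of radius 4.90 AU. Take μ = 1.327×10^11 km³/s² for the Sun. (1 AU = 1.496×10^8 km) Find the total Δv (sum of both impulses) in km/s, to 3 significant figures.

In km: r₁ = 2.01 × 1.496×10^8 = 3.00696×10^8 km; r₂ = 4.90 × 1.496×10^8 = 7.3304×10^8 km.
The Hohmann ellipse has a_t = (r₁ + r₂)/2 = 5.16868×10^8 km.
At r₁ the circular-orbit speed is v₁ = √(μ/r₁) = 21.00737 km/s.
On the transfer ellipse at r₁, v² = μ(2/r − 1/a) gives v_p = √[μ(2/r₁ − 1/a_t)] = 25.01760 km/s.
First burn Δv₁ = |v_p − v₁| = 4.01023 km/s.
Circular speed at r₂: v₂ = √(μ/r₂) = 13.4546 km/s.
Transfer-orbit speed at r₂: v_a = √[μ(2/r₂ − 1/a_t)] = 10.2623 km/s.
Second burn Δv₂ = |v₂ − v_a| = 3.19230 km/s.
Total Δv = Δv₁ + Δv₂ = 7.203 km/s.

Δv = 7.20 km/s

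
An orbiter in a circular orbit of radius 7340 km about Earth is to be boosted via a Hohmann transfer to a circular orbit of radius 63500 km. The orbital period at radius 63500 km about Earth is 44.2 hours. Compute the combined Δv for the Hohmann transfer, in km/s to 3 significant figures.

From Kepler's third law T² = 4π²r³/μ at r = 63500 km, T = 44.2 hours = 44.2 × 3600 s = 1.5912×10^5 s: μ = 4π²r³/T² = 3.99238×10^5 km³/s².
The Hohmann ellipse has a_t = (r₁ + r₂)/2 = 35420 km.
Circular speed at r₁: v₁ = √(μ/r₁) = √(3.99238×10^5/7340) = 7.375 km/s.
On the transfer ellipse at r₁, vis-viva equation gives v_p = √[μ(2/r₁ − 1/a_t)] = 9.875 km/s.
First burn Δv₁ = |v_p − v₁| = 2.500 km/s.
At r₂, v₂ = √(μ/r₂) = 2.507 km/s.
Transfer-orbit speed at r₂: v_a = √[μ(2/r₂ − 1/a_t)] = 1.141 km/s.
Second burn Δv₂ = |v₂ − v_a| = 1.366 km/s.
Δv = Δv₁ + Δv₂ = 2.500 + 1.366 = 3.866 km/s.

Δv = 3.87 km/s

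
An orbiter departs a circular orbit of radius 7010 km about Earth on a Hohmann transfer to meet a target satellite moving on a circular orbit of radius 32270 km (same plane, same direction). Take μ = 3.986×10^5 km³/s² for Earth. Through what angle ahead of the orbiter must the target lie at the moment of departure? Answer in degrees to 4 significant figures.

The Hohmann ellipse has a_t = (r₁ + r₂)/2 = 19640 km.
Transfer time t = π√(a_t³/μ) = 13696 s.
Target angular speed ω₂ = √(μ/r₂³) = 1.0891×10^-4 rad/s.
Angle swept by the target during transfer: ω₂·t = 1.4916 rad = 85.46°.
The orbiter traverses 180° on the transfer ellipse, so the target must lead by 180° − 85.46° = 94.54°.

φ = 94.54°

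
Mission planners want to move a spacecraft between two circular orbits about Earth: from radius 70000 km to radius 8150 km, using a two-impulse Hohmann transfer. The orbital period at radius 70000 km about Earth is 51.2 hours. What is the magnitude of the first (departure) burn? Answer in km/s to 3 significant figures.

From Kepler's third law T² = 4π²r³/μ at r = 70000 km, T = 51.2 hours = 51.2 × 3600 s = 1.8432×10^5 s: μ = 4π²r³/T² = 3.98574×10^5 km³/s².
The Hohmann ellipse has a_t = (r₁ + r₂)/2 = 39075 km.
On the circular orbit at r = 70000 km, v_c = √(μ/r) = 2.386 km/s.
Transfer-orbit speed at the same r (vis-viva, a = a_t): v_t = √[μ(2/r − 1/a_t)] = 1.090 km/s.
Δv₁ = |v_t − v_c| = |1.090 − 2.386| = 1.296 km/s.

Δv₁ = 1.30 km/s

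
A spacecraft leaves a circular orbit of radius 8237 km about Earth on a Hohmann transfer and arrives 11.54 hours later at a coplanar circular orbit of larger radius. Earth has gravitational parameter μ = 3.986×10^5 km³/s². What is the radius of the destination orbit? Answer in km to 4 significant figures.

Transfer time t = 11.54 hours = 41544 s, and t = π√(a_t³/μ).
So a_t = (μ t²/π²)^(1/3) = (3.986×10^5 × (41544)² / π²)^(1/3) = 41155 km.
Since a_t = (r₁ + r₂)/2, r₂ = 2a_t − r₁ = 2×41155 − 8237 = 74073 km.

r₂ = 74070 km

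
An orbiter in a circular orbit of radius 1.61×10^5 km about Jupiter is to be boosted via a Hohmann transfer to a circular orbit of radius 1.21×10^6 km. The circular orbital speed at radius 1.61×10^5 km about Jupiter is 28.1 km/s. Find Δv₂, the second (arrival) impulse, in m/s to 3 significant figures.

From the circular-orbit relation v² = μ/r at r = 1.61×10^5 km: μ = v²r = (28.1)² × 1.61×10^5 = 1.27127×10^8 km³/s².
Semi-major axis of the transfer orbit: a_t = (1.610×10^5 + 1.210×10^6)/2 = 6.855×10^5 km.
Circular speed at r = 1.210×10^6 km: v_c = √(μ/r) = 10.25 km/s.
Transfer-orbit speed at the same r (vis-viva, a = a_t): v_t = √[μ(2/r − 1/a_t)] = 4.967 km/s.
Δv₂ = |v_t − v_c| = |4.967 − 10.25| = 5.283 km/s.

Δv₂ = 5280 m/s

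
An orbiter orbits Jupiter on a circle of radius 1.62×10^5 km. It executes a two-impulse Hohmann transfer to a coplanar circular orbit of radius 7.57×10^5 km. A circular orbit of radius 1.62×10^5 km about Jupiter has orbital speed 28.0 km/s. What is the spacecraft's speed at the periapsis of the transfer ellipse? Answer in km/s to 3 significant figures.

v = 35.9 km/s

From the circular-orbit relation v² = μ/r at r = 1.62×10^5 km: μ = v²r = (28.0)² × 1.62×10^5 = 1.27008×10^8 km³/s².
Transfer-ellipse semi-major axis a_t = (r₁ + r₂)/2 = (1.620×10^5 + 7.570×10^5)/2 = 4.595×10^5 km.
The periapsis of the transfer ellipse is at r = 1.620×10^5 km.
Applying v² = μ(2/r − 1/a_t): v = 35.94 km/s.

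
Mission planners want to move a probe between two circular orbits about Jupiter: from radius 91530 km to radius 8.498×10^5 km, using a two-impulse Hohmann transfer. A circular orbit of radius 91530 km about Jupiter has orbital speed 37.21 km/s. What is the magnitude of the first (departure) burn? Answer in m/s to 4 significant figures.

Δv₁ = 12790 m/s

From the circular-orbit relation v² = μ/r at r = 91530 km: μ = v²r = (37.21)² × 91530 = 1.26731×10^8 km³/s².
Transfer-ellipse semi-major axis a_t = (r₁ + r₂)/2 = (91530 + 8.498×10^5)/2 = 4.70665×10^5 km.
On the circular orbit at r = 91530 km, v_c = √(μ/r) = 37.21 km/s.
Transfer-orbit speed at the same r (vis-viva, a = a_t): v_t = √[μ(2/r − 1/a_t)] = 50.00 km/s.
Δv₁ = |v_t − v_c| = |50.00 − 37.21| = 12.79 km/s.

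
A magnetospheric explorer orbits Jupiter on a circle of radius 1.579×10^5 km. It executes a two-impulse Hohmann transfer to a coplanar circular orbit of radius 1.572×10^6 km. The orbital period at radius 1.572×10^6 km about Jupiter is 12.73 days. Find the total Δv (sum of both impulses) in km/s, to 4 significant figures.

Δv = 15.01 km/s

From Kepler's third law T² = 4π²r³/μ at r = 1.572×10^6 km, T = 12.73 days = 12.73 × 86400 s = 1.099872×10^6 s: μ = 4π²r³/T² = 1.26775×10^8 km³/s².
Semi-major axis of the transfer orbit: a_t = (1.579×10^5 + 1.572×10^6)/2 = 8.6495×10^5 km.
At r₁ the circular-orbit speed is v₁ = √(μ/r₁) = 28.335 km/s.
Transfer-orbit speed at r₁ (vis-viva equation): v_p = √[μ(2/r₁ − 1/a_t)] = 38.199 km/s.
First burn Δv₁ = |v_p − v₁| = 9.864 km/s.
At r₂, v₂ = √(μ/r₂) = 8.980 km/s.
Transfer-orbit speed at r₂: v_a = √[μ(2/r₂ − 1/a_t)] = 3.837 km/s.
Second burn Δv₂ = |v₂ − v_a| = 5.143 km/s.
Δv = Δv₁ + Δv₂ = 9.864 + 5.143 = 15.01 km/s.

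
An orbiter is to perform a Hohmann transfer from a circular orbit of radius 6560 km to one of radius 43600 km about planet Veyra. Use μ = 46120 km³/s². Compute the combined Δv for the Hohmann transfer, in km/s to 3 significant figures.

Δv = 1.35 km/s

Transfer-ellipse semi-major axis a_t = (r₁ + r₂)/2 = (6560 + 43600)/2 = 25080 km.
At r₁ the circular-orbit speed is v₁ = √(μ/r₁) = 2.6515 km/s.
On the transfer ellipse at r₁, v² = μ(2/r − 1/a) gives v_p = √[μ(2/r₁ − 1/a_t)] = 3.4960 km/s.
First burn Δv₁ = |v_p − v₁| = 0.8445 km/s.
Circular speed at r₂: v₂ = √(μ/r₂) = 1.0285 km/s.
Transfer-orbit speed at r₂: v_a = √[μ(2/r₂ − 1/a_t)] = 0.52600 km/s.
Second burn Δv₂ = |v₂ − v_a| = 0.5025 km/s.
Δv = Δv₁ + Δv₂ = 0.8445 + 0.5025 = 1.347 km/s.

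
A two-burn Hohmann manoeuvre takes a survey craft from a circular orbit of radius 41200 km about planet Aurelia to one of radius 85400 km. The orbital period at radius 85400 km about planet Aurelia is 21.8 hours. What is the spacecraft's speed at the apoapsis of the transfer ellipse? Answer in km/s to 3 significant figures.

v = 5.52 km/s

From Kepler's third law T² = 4π²r³/μ at r = 85400 km, T = 21.8 hours = 21.8 × 3600 s = 78480 s: μ = 4π²r³/T² = 3.99223×10^6 km³/s².
The Hohmann ellipse has a_t = (r₁ + r₂)/2 = 63300 km.
The apoapsis of the transfer ellipse is at r = 85400 km.
From the vis-viva equation, v = √[μ(2/r − 1/a_t)] = 5.516 km/s.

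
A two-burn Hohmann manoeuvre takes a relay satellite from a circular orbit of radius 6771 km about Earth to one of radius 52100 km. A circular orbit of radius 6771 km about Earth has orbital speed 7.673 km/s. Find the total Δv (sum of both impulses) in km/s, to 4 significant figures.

From the circular-orbit relation v² = μ/r at r = 6771 km: μ = v²r = (7.673)² × 6771 = 3.98642×10^5 km³/s².
Semi-major axis of the transfer orbit: a_t = (6771 + 52100)/2 = 29435.5 km.
Circular speed at r₁: v₁ = √(μ/r₁) = √(3.98642×10^5/6771) = 7.67300 km/s.
Transfer-orbit speed at r₁ (v² = μ(2/r − 1/a)): v_p = √[μ(2/r₁ − 1/a_t)] = 10.2082 km/s.
First burn Δv₁ = |v_p − v₁| = 2.5352 km/s.
At r₂, v₂ = √(μ/r₂) = 2.76613 km/s.
Transfer-orbit speed at r₂: v_a = √[μ(2/r₂ − 1/a_t)] = 1.32667 km/s.
Second burn Δv₂ = |v₂ − v_a| = 1.4395 km/s.
Total Δv = Δv₁ + Δv₂ = 3.975 km/s.

Δv = 3.975 km/s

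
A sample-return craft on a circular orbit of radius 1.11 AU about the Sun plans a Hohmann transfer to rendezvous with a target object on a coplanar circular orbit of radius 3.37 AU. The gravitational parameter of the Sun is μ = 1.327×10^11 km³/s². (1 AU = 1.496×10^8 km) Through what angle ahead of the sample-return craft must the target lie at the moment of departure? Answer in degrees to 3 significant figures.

In km: r₁ = 1.11 × 1.496×10^8 = 1.66056×10^8 km; r₂ = 3.37 × 1.496×10^8 = 5.04152×10^8 km.
Transfer-ellipse semi-major axis a_t = (r₁ + r₂)/2 = (1.66056×10^8 + 5.04152×10^8)/2 = 3.35104×10^8 km.
The half-period of the transfer ellipse is t = π√(a_t³/μ) = 5.29034×10^7 s.
The target's mean motion on its circular orbit is ω₂ = √(μ/r₂³) = 3.21805×10^-8 rad/s.
Angle swept by the target during transfer: ω₂·t = 1.70246 rad = 97.54°.
Arrival is 180° from departure on the ellipse, so φ = 180° − 97.54° = 82.5°.

φ = 82.5°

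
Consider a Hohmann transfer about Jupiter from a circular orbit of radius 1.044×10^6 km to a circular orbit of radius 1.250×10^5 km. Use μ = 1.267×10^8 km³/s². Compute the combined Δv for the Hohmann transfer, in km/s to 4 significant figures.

Δv = 16.63 km/s

Semi-major axis of the transfer orbit: a_t = (1.044×10^6 + 1.250×10^5)/2 = 5.845×10^5 km.
At r₁ the circular-orbit speed is v₁ = √(μ/r₁) = 11.0164 km/s.
Transfer-orbit speed at r₁ (vis-viva): v_a = √[μ(2/r₁ − 1/a_t)] = 5.09449 km/s.
First burn Δv₁ = |v_a − v₁| = 5.922 km/s.
At r₂, v₂ = √(μ/r₂) = 31.84 km/s.
Transfer-orbit speed at r₂: v_p = √[μ(2/r₂ − 1/a_t)] = 42.55 km/s.
Second burn Δv₂ = |v₂ − v_p| = 10.71 km/s.
Total Δv = Δv₁ + Δv₂ = 16.63 km/s.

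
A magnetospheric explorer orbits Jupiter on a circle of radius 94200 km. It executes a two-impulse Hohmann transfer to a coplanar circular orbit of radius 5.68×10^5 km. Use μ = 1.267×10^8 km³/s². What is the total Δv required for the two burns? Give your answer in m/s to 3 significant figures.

The Hohmann ellipse has a_t = (r₁ + r₂)/2 = 3.311×10^5 km.
Circular speed at r₁: v₁ = √(μ/r₁) = √(1.267×10^8/94200) = 36.67 km/s.
Transfer-orbit speed at r₁ (v² = μ(2/r − 1/a)): v_p = √[μ(2/r₁ − 1/a_t)] = 48.03 km/s.
First burn Δv₁ = |v_p − v₁| = 11.36 km/s.
At r₂, v₂ = √(μ/r₂) = 14.935 km/s.
Transfer-orbit speed at r₂: v_a = √[μ(2/r₂ − 1/a_t)] = 7.9664 km/s.
Second burn Δv₂ = |v₂ − v_a| = 6.969 km/s.
Δv = Δv₁ + Δv₂ = 11.36 + 6.969 = 18.33 km/s.

Δv = 18300 m/s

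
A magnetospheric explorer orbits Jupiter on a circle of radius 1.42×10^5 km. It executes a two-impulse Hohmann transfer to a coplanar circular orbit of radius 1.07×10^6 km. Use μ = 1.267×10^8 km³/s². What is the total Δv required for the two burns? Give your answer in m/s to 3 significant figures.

Δv = 15400 m/s

Semi-major axis of the transfer orbit: a_t = (1.420×10^5 + 1.070×10^6)/2 = 6.060×10^5 km.
At r₁ the circular-orbit speed is v₁ = √(μ/r₁) = 29.8706 km/s.
On the transfer ellipse at r₁, v² = μ(2/r − 1/a) gives v_p = √[μ(2/r₁ − 1/a_t)] = 39.6917 km/s.
First burn Δv₁ = |v_p − v₁| = 9.8211 km/s.
At r₂, v₂ = √(μ/r₂) = 10.8817 km/s.
Transfer-orbit speed at r₂: v_a = √[μ(2/r₂ − 1/a_t)] = 5.26750 km/s.
Second burn Δv₂ = |v₂ − v_a| = 5.6142 km/s.
Δv = Δv₁ + Δv₂ = 9.8211 + 5.6142 = 15.44 km/s.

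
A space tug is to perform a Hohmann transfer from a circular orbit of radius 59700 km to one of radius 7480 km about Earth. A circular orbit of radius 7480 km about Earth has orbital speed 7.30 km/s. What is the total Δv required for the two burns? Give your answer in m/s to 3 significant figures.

From the circular-orbit relation v² = μ/r at r = 7480 km: μ = v²r = (7.30)² × 7480 = 3.98609×10^5 km³/s².
Semi-major axis of the transfer orbit: a_t = (59700 + 7480)/2 = 33590 km.
Circular speed at r₁: v₁ = √(μ/r₁) = √(3.98609×10^5/59700) = 2.584 km/s.
On the transfer ellipse at r₁, vis-viva gives v_a = √[μ(2/r₁ − 1/a_t)] = 1.219 km/s.
First burn Δv₁ = |v_a − v₁| = 1.365 km/s.
Circular speed at r₂: v₂ = √(μ/r₂) = 7.300 km/s.
Transfer-orbit speed at r₂: v_p = √[μ(2/r₂ − 1/a_t)] = 9.732 km/s.
Second burn Δv₂ = |v₂ − v_p| = 2.432 km/s.
Total Δv = Δv₁ + Δv₂ = 3.797 km/s.

Δv = 3800 m/s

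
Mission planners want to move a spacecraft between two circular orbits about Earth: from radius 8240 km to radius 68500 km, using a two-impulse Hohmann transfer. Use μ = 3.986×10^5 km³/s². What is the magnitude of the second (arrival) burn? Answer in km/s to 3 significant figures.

Δv₂ = 1.29 km/s

The Hohmann ellipse has a_t = (r₁ + r₂)/2 = 38370 km.
On the circular orbit at r = 68500 km, v_c = √(μ/r) = 2.412 km/s.
Transfer-orbit speed at the same r (vis-viva, a = a_t): v_t = √[μ(2/r − 1/a_t)] = 1.118 km/s.
Δv₂ = |v_t − v_c| = |1.118 − 2.412| = 1.294 km/s.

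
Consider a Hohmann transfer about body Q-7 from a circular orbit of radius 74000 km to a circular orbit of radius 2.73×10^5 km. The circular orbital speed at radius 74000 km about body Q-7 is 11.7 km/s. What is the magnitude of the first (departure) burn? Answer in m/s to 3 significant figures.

Δv₁ = 2980 m/s

From the circular-orbit relation v² = μ/r at r = 74000 km: μ = v²r = (11.7)² × 74000 = 1.01299×10^7 km³/s².
Semi-major axis of the transfer orbit: a_t = (74000 + 2.730×10^5)/2 = 1.735×10^5 km.
Circular speed at r = 74000 km: v_c = √(μ/r) = 11.700 km/s.
Transfer-orbit speed at the same r (vis-viva, a = a_t): v_t = √[μ(2/r − 1/a_t)] = 14.676 km/s.
Δv₁ = |v_t − v_c| = |14.676 − 11.700| = 2.976 km/s.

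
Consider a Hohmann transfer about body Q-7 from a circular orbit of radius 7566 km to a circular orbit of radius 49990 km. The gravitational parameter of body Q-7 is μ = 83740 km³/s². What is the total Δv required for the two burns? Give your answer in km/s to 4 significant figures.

The Hohmann ellipse has a_t = (r₁ + r₂)/2 = 28778 km.
At r₁ the circular-orbit speed is v₁ = √(μ/r₁) = 3.327 km/s.
Transfer-orbit speed at r₁ (vis-viva equation): v_p = √[μ(2/r₁ − 1/a_t)] = 4.385 km/s.
First burn Δv₁ = |v_p − v₁| = 1.058 km/s.
At r₂, v₂ = √(μ/r₂) = 1.29427 km/s.
Transfer-orbit speed at r₂: v_a = √[μ(2/r₂ − 1/a_t)] = 0.663633 km/s.
Second burn Δv₂ = |v₂ − v_a| = 0.6306 km/s.
Δv = Δv₁ + Δv₂ = 1.058 + 0.6306 = 1.689 km/s.

Δv = 1.689 km/s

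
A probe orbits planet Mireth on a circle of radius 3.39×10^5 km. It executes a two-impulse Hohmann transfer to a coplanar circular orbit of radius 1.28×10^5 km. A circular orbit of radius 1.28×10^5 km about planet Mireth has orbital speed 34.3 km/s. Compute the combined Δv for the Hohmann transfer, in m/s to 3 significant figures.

Δv = 12500 m/s

From the circular-orbit relation v² = μ/r at r = 1.28×10^5 km: μ = v²r = (34.3)² × 1.28×10^5 = 1.50591×10^8 km³/s².
Semi-major axis of the transfer orbit: a_t = (3.390×10^5 + 1.280×10^5)/2 = 2.335×10^5 km.
Circular speed at r₁: v₁ = √(μ/r₁) = √(1.50591×10^8/3.390×10^5) = 21.077 km/s.
Transfer-orbit speed at r₁ (vis-viva): v_a = √[μ(2/r₁ − 1/a_t)] = 15.605 km/s.
First burn Δv₁ = |v_a − v₁| = 5.472 km/s.
At r₂, v₂ = √(μ/r₂) = 34.300 km/s.
Transfer-orbit speed at r₂: v_p = √[μ(2/r₂ − 1/a_t)] = 41.329 km/s.
Second burn Δv₂ = |v₂ − v_p| = 7.029 km/s.
Total Δv = Δv₁ + Δv₂ = 12.50 km/s.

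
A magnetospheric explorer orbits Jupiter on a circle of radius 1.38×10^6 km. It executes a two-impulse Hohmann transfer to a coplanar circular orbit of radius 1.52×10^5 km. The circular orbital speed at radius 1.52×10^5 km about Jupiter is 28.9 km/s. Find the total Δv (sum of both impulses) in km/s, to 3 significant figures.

From the circular-orbit relation v² = μ/r at r = 1.52×10^5 km: μ = v²r = (28.9)² × 1.52×10^5 = 1.26952×10^8 km³/s².
Semi-major axis of the transfer orbit: a_t = (1.380×10^6 + 1.520×10^5)/2 = 7.660×10^5 km.
Circular speed at r₁: v₁ = √(μ/r₁) = √(1.26952×10^8/1.380×10^6) = 9.5914 km/s.
On the transfer ellipse at r₁, v² = μ(2/r − 1/a) gives v_a = √[μ(2/r₁ − 1/a_t)] = 4.2726 km/s.
First burn Δv₁ = |v_a − v₁| = 5.319 km/s.
At r₂, v₂ = √(μ/r₂) = 28.90 km/s.
Transfer-orbit speed at r₂: v_p = √[μ(2/r₂ − 1/a_t)] = 38.79 km/s.
Second burn Δv₂ = |v₂ − v_p| = 9.890 km/s.
Total Δv = Δv₁ + Δv₂ = 15.21 km/s.

Δv = 15.2 km/s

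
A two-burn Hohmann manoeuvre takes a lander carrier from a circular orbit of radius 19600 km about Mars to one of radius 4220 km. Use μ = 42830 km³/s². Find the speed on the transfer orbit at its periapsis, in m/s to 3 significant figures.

v = 4090 m/s

Transfer-ellipse semi-major axis a_t = (r₁ + r₂)/2 = (19600 + 4220)/2 = 11910 km.
The periapsis of the transfer ellipse is at r = 4220 km.
Vis-viva: v = √[μ(2/r − 1/a_t)] = √[42830 × (2/4220 − 1/11910)] = 4.087 km/s.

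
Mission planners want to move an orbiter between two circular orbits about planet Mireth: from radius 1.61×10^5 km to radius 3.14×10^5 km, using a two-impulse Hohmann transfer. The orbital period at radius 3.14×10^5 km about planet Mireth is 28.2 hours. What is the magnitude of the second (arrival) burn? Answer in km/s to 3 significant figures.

Δv₂ = 3.43 km/s

From Kepler's third law T² = 4π²r³/μ at r = 3.14×10^5 km, T = 28.2 hours = 28.2 × 3600 s = 1.0152×10^5 s: μ = 4π²r³/T² = 1.18589×10^8 km³/s².
Semi-major axis of the transfer orbit: a_t = (1.610×10^5 + 3.140×10^5)/2 = 2.375×10^5 km.
On the circular orbit at r = 3.140×10^5 km, v_c = √(μ/r) = 19.434 km/s.
Vis-viva on the transfer ellipse at r = 3.140×10^5 km gives v_t = √[μ(2/r − 1/a_t)] = 16.001 km/s.
Δv₂ = |v_t − v_c| = |16.001 − 19.434| = 3.433 km/s.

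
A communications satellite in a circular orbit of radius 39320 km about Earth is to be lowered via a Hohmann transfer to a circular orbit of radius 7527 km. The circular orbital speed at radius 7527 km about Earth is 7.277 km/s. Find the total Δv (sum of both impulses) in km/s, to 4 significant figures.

From the circular-orbit relation v² = μ/r at r = 7527 km: μ = v²r = (7.277)² × 7527 = 3.98590×10^5 km³/s².
Transfer-ellipse semi-major axis a_t = (r₁ + r₂)/2 = (39320 + 7527)/2 = 23423.5 km.
Circular speed at r₁: v₁ = √(μ/r₁) = √(3.98590×10^5/39320) = 3.184 km/s.
Transfer-orbit speed at r₁ (v² = μ(2/r − 1/a)): v_a = √[μ(2/r₁ − 1/a_t)] = 1.805 km/s.
First burn Δv₁ = |v_a − v₁| = 1.379 km/s.
Circular speed at r₂: v₂ = √(μ/r₂) = 7.277 km/s.
Transfer-orbit speed at r₂: v_p = √[μ(2/r₂ − 1/a_t)] = 9.428 km/s.
Second burn Δv₂ = |v₂ − v_p| = 2.151 km/s.
Total Δv = Δv₁ + Δv₂ = 3.530 km/s.

Δv = 3.530 km/s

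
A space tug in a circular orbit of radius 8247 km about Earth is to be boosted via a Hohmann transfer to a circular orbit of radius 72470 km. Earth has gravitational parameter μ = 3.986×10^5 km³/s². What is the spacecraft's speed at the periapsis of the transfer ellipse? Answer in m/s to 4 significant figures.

The Hohmann ellipse has a_t = (r₁ + r₂)/2 = 40358.5 km.
At periapsis, r = 8247 km.
Vis-viva: v = √[μ(2/r − 1/a_t)] = √[3.986×10^5 × (2/8247 − 1/40358.5)] = 9.316 km/s.

v = 9316 m/s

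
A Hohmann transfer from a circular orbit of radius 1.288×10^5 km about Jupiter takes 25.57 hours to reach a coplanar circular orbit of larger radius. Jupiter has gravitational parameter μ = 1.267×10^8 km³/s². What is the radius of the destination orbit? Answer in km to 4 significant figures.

Transfer time t = 25.57 hours = 92052 s, and t = π√(a_t³/μ).
So a_t = (μ t²/π²)^(1/3) = (1.267×10^8 × (92052)² / π²)^(1/3) = 4.7736×10^5 km.
Since a_t = (r₁ + r₂)/2, r₂ = 2a_t − r₁ = 2×4.7736×10^5 − 1.288×10^5 = 8.2592×10^5 km.

r₂ = 8.259×10^5 km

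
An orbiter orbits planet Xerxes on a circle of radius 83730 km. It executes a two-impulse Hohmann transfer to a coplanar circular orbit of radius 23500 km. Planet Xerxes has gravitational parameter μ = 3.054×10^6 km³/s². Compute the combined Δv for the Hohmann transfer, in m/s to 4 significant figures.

Δv = 4887 m/s

The Hohmann ellipse has a_t = (r₁ + r₂)/2 = 53615 km.
Circular speed at r₁: v₁ = √(μ/r₁) = √(3.054×10^6/83730) = 6.039 km/s.
Transfer-orbit speed at r₁ (v² = μ(2/r − 1/a)): v_a = √[μ(2/r₁ − 1/a_t)] = 3.998 km/s.
First burn Δv₁ = |v_a − v₁| = 2.041 km/s.
At r₂, v₂ = √(μ/r₂) = 11.400 km/s.
Transfer-orbit speed at r₂: v_p = √[μ(2/r₂ − 1/a_t)] = 14.246 km/s.
Second burn Δv₂ = |v₂ − v_p| = 2.846 km/s.
Total Δv = Δv₁ + Δv₂ = 4.887 km/s.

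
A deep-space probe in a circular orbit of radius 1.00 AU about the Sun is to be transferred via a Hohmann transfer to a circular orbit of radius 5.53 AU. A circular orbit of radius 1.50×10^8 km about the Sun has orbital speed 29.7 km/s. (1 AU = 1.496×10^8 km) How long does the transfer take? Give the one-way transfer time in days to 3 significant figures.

From the circular-orbit relation v² = μ/r at r = 1.50×10^8 km: μ = v²r = (29.7)² × 1.50×10^8 = 1.32313×10^11 km³/s².
In km: r₁ = 1.00 × 1.496×10^8 = 1.496×10^8 km; r₂ = 5.53 × 1.496×10^8 = 8.27288×10^8 km.
Semi-major axis of the transfer orbit: a_t = (1.496×10^8 + 8.27288×10^8)/2 = 4.88444×10^8 km.
Transfer time t = π√(a_t³/μ) = π√((4.88444×10^8)³ / 1.32313×10^11) = 9.323×10^7 s.
Converting: 9.323×10^7 s ÷ 86400 s/day = 1080 days.

t = 1080 days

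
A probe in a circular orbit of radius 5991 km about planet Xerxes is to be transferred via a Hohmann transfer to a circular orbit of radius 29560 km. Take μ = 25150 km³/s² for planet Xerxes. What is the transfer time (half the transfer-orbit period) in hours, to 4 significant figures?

Transfer-ellipse semi-major axis a_t = (r₁ + r₂)/2 = (5991 + 29560)/2 = 17775.5 km.
Half the transfer-orbit period gives t = π√(a_t³/μ) = 46950 s.
Converting: 46950 s ÷ 3600 s/hour = 13.04 hours.

t = 13.04 hours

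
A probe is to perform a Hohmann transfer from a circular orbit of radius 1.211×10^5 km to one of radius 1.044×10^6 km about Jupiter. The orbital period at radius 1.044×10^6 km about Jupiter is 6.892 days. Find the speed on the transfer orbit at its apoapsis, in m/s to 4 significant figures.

From Kepler's third law T² = 4π²r³/μ at r = 1.044×10^6 km, T = 6.892 days = 6.892 × 86400 s = 5.954688×10^5 s: μ = 4π²r³/T² = 1.26690×10^8 km³/s².
Transfer-ellipse semi-major axis a_t = (r₁ + r₂)/2 = (1.211×10^5 + 1.044×10^6)/2 = 5.8255×10^5 km.
At apoapsis, r = 1.044×10^6 km.
From the vis-viva equation, v = √[μ(2/r − 1/a_t)] = 5.023 km/s.

v = 5023 m/s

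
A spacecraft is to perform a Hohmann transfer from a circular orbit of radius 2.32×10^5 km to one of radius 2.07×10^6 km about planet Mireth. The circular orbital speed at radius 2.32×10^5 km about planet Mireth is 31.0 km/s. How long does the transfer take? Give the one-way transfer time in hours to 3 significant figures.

From the circular-orbit relation v² = μ/r at r = 2.32×10^5 km: μ = v²r = (31.0)² × 2.32×10^5 = 2.22952×10^8 km³/s².
Semi-major axis of the transfer orbit: a_t = (2.320×10^5 + 2.070×10^6)/2 = 1.151×10^6 km.
By Kepler's third law the transfer-orbit period is T = 2π√(a_t³/μ), so t = T/2 = 2.598×10^5 s.
Converting: 2.598×10^5 s ÷ 3600 s/hour = 72.2 hours.

t = 72.2 hours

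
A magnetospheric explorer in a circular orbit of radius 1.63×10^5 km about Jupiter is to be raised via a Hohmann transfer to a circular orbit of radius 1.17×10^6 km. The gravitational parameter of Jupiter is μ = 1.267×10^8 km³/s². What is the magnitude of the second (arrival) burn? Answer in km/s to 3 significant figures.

Semi-major axis of the transfer orbit: a_t = (1.630×10^5 + 1.170×10^6)/2 = 6.665×10^5 km.
On the circular orbit at r = 1.170×10^6 km, v_c = √(μ/r) = 10.406 km/s.
Vis-viva on the transfer ellipse at r = 1.170×10^6 km gives v_t = √[μ(2/r − 1/a_t)] = 5.1462 km/s.
Δv₂ = |v_t − v_c| = |5.1462 − 10.406| = 5.260 km/s.

Δv₂ = 5.26 km/s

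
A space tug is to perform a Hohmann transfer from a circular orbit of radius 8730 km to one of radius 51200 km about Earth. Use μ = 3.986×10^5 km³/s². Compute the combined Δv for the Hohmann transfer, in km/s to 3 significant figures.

Δv = 3.36 km/s

The Hohmann ellipse has a_t = (r₁ + r₂)/2 = 29965 km.
Circular speed at r₁: v₁ = √(μ/r₁) = √(3.986×10^5/8730) = 6.7571 km/s.
On the transfer ellipse at r₁, vis-viva gives v_p = √[μ(2/r₁ − 1/a_t)] = 8.8326 km/s.
First burn Δv₁ = |v_p − v₁| = 2.0755 km/s.
Circular speed at r₂: v₂ = √(μ/r₂) = 2.7902 km/s.
Transfer-orbit speed at r₂: v_a = √[μ(2/r₂ − 1/a_t)] = 1.5060 km/s.
Second burn Δv₂ = |v₂ − v_a| = 1.2842 km/s.
Δv = Δv₁ + Δv₂ = 2.0755 + 1.2842 = 3.360 km/s.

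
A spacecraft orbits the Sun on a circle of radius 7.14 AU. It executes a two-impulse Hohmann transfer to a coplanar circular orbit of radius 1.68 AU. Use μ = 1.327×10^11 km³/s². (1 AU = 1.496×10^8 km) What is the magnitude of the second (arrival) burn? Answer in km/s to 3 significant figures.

Δv₂ = 6.26 km/s

In km: r₁ = 7.14 × 1.496×10^8 = 1.068144×10^9 km; r₂ = 1.68 × 1.496×10^8 = 2.51328×10^8 km.
The Hohmann ellipse has a_t = (r₁ + r₂)/2 = 6.59736×10^8 km.
On the circular orbit at r = 2.51328×10^8 km, v_c = √(μ/r) = 22.98 km/s.
Vis-viva on the transfer ellipse at r = 2.51328×10^8 km gives v_t = √[μ(2/r − 1/a_t)] = 29.24 km/s.
Δv₂ = |v_t − v_c| = |29.24 − 22.98| = 6.260 km/s.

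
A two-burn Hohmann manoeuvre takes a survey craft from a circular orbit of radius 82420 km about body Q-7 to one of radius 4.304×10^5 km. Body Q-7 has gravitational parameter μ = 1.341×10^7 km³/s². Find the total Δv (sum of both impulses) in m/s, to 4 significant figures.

Δv = 6188 m/s

Transfer-ellipse semi-major axis a_t = (r₁ + r₂)/2 = (82420 + 4.304×10^5)/2 = 2.5641×10^5 km.
Circular speed at r₁: v₁ = √(μ/r₁) = √(1.341×10^7/82420) = 12.75552 km/s.
On the transfer ellipse at r₁, v² = μ(2/r − 1/a) gives v_p = √[μ(2/r₁ − 1/a_t)] = 16.52596 km/s.
First burn Δv₁ = |v_p − v₁| = 3.7704 km/s.
At r₂, v₂ = √(μ/r₂) = 5.5819 km/s.
Transfer-orbit speed at r₂: v_a = √[μ(2/r₂ − 1/a_t)] = 3.1647 km/s.
Second burn Δv₂ = |v₂ − v_a| = 2.4172 km/s.
Total Δv = Δv₁ + Δv₂ = 6.188 km/s.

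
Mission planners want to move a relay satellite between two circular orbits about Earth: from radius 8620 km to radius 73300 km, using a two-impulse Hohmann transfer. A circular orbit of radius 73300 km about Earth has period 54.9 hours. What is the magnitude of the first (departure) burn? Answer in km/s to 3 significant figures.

Δv₁ = 2.30 km/s

From Kepler's third law T² = 4π²r³/μ at r = 73300 km, T = 54.9 hours = 54.9 × 3600 s = 1.9764×10^5 s: μ = 4π²r³/T² = 3.98036×10^5 km³/s².
Semi-major axis of the transfer orbit: a_t = (8620 + 73300)/2 = 40960 km.
Circular speed at r = 8620 km: v_c = √(μ/r) = 6.795 km/s.
Transfer-orbit speed at the same r (vis-viva, a = a_t): v_t = √[μ(2/r − 1/a_t)] = 9.090 km/s.
Δv₁ = |v_t − v_c| = |9.090 − 6.795| = 2.295 km/s.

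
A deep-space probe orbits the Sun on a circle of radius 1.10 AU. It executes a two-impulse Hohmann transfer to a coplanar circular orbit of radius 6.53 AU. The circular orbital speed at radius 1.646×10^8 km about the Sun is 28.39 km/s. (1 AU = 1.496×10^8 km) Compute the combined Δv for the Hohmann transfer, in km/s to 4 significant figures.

Δv = 14.15 km/s

From the circular-orbit relation v² = μ/r at r = 1.646×10^8 km: μ = v²r = (28.39)² × 1.646×10^8 = 1.32666×10^11 km³/s².
In km: r₁ = 1.10 × 1.496×10^8 = 1.6456×10^8 km; r₂ = 6.53 × 1.496×10^8 = 9.76888×10^8 km.
The Hohmann ellipse has a_t = (r₁ + r₂)/2 = 5.70724×10^8 km.
Circular speed at r₁: v₁ = √(μ/r₁) = √(1.32666×10^11/1.6456×10^8) = 28.393 km/s.
Transfer-orbit speed at r₁ (vis-viva equation): v_p = √[μ(2/r₁ − 1/a_t)] = 37.147 km/s.
First burn Δv₁ = |v_p − v₁| = 8.754 km/s.
Circular speed at r₂: v₂ = √(μ/r₂) = 11.654 km/s.
Transfer-orbit speed at r₂: v_a = √[μ(2/r₂ − 1/a_t)] = 6.2576 km/s.
Second burn Δv₂ = |v₂ − v_a| = 5.396 km/s.
Δv = Δv₁ + Δv₂ = 8.754 + 5.396 = 14.15 km/s.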